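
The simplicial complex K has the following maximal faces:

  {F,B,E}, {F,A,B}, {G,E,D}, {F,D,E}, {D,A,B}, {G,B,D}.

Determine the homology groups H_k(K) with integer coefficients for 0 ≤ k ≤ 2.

Fix the vertex order A < B < D < E < F < G and write every simplex with vertices in increasing order. Then dim K = 2 and the simplices of K are:

  0-simplices (6): A, B, D, E, F, G
  1-simplices (12): AB, AD, AF, BD, BE, BF, BG, DE, DF, DG, EF, EG
  2-simplices (6): ABD, ABF, BDG, BEF, DEF, DEG

Hence C_0 ≅ Z^6, C_1 ≅ Z^12, C_2 ≅ Z^6.

The boundary map ∂_1: C_1 → C_0 sends each edge [p,q] (with p < q) to q − p.
The resulting 6×12 matrix has rank 5, and its Smith normal form has invariant factors (1,1,1,1,1).

Boundary ∂_2: C_2 → C_1 maps a triangle to the signed sum of its edges. For instance
  ∂ABD = BD − AD + AB,
  ∂DEF = EF − DF + DE.
The resulting 12×6 matrix has rank 6, and its Smith normal form has invariant factors (1,1,1,1,1,1).

Reading off H_k = ker ∂_k / im ∂_{k+1}:

  H_0: rank C_0 − rank ∂_1 = 6 − 5 = 1, and the invariant factors of ∂_1 are all 1, so H_0 ≅ Z.
  H_1: rank ker ∂_1 − rank ∂_2 = (12 − 5) − 6 = 1, and the invariant factors of ∂_2 are all 1, so H_1 ≅ Z.
  H_2: rank ker ∂_2 − rank ∂_3 = (6 − 6) − 0 = 0, and there is no ∂_3, so H_2 ≅ 0.

As a check, the Euler characteristic is 6 − 12 + 6 = 0, which agrees with 1 − 1 + 0 = 0.

H_0 ≅ Z,  H_1 ≅ Z,  H_2 = 0.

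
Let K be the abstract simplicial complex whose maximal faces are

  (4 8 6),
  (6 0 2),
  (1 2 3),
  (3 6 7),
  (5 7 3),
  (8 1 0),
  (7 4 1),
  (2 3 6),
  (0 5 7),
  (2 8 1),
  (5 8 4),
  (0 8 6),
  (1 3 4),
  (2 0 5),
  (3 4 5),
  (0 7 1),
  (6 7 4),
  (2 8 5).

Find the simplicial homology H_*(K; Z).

H_0 ≅ Z,  H_1 ≅ Z ⊕ Z/2Z,  H_2 = 0.

Take the total order 0 < 1 < 2 < 3 < 4 < 5 < 6 < 7 < 8 on the vertex set. Then K (dimension 2) consists of the simplices:

  0-simplices (9): [0], [1], [2], [3], [4], [5], [6], [7], [8]
  1-simplices (27): (27 of them)
  2-simplices (18): [0,1,7], [0,1,8], [0,2,5], [0,2,6], [0,5,7], [0,6,8], [1,2,3], [1,2,8], [1,3,4], [1,4,7], [2,3,6], [2,5,8], [3,4,5], [3,5,7], [3,6,7], [4,5,8], [4,6,7], [4,6,8]

so the chain groups are C_0 ≅ Z^9, C_1 ≅ Z^27, C_2 ≅ Z^18.

∂_1: C_1 → C_0 maps an edge to its endpoints' difference, ∂[p,q] = q − p.
This gives a 9×27 integer matrix of rank 8; reducing to Smith normal form yields diagonal entries (1,1,1,1,1,1,1,1).

The boundary map ∂_2: C_2 → C_1 sends each 2-simplex [p,q,r] to [q,r] − [p,r] + [p,q]. For instance
  ∂[3,4,5] = [4,5] − [3,5] + [3,4],
  ∂[4,6,8] = [6,8] − [4,8] + [4,6].
This gives a 27×18 integer matrix of rank 18; reducing to Smith normal form yields diagonal entries (1,1,1,1,1,1,1,1,1,1,1,1,1,1,1,1,1,2).

Reading off H_k = ker ∂_k / im ∂_{k+1}:

  H_0: rank C_0 − rank ∂_1 = 9 − 8 = 1, and the invariant factors of ∂_1 are all 1, so H_0 ≅ Z.
  H_1: rank ker ∂_1 − rank ∂_2 = (27 − 8) − 18 = 1, and ∂_2 has invariant factor 2 > 1, so H_1 ≅ Z ⊕ Z/2Z.
  H_2: rank ker ∂_2 − rank ∂_3 = (18 − 18) − 0 = 0, and there is no ∂_3, so H_2 ≅ 0.

As a check, the Euler characteristic is 9 − 27 + 18 = 0, which agrees with 1 − 1 + 0 = 0.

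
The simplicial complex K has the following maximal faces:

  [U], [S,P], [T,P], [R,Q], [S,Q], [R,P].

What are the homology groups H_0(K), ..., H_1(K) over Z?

H_0 = Z^2,  H_1 = Z.

Take the total order P < Q < R < S < T < U on the vertex set. Then K (dimension 1) consists of the simplices:

  0-simplices (6): P, Q, R, S, T, U
  1-simplices (5): PR, PS, PT, QR, QS

so the chain groups are C_0 ≅ Z^6, C_1 ≅ Z^5.

The boundary map ∂_1: C_1 → C_0 sends each edge [p,q] (with p < q) to q − p.
This gives a 6×5 integer matrix of rank 4; reducing to Smith normal form yields diagonal entries (1,1,1,1).

Reading off H_k = ker ∂_k / im ∂_{k+1}:

  H_0: rank C_0 − rank ∂_1 = 6 − 4 = 2, and the invariant factors of ∂_1 are all 1, so H_0 = Z^2.
  H_1: rank ker ∂_1 − rank ∂_2 = (5 − 4) − 0 = 1, and there is no ∂_2, so H_1 = Z.

As a check, the Euler characteristic is 6 − 5 = 1, which agrees with 2 − 1 = 1.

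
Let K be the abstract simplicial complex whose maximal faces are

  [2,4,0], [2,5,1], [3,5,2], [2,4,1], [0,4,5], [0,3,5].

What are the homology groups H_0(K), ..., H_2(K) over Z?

H_0 = Z,  H_1 = Z,  H_2 = 0.

Fix the vertex order 0 < 1 < 2 < 3 < 4 < 5 and write every simplex with vertices in increasing order. Then dim K = 2 and the simplices of K are:

  0-simplices (6): [0], [1], [2], [3], [4], [5]
  1-simplices (12): [0,2], [0,3], [0,4], [0,5], [1,2], [1,4], [1,5], [2,3], [2,4], [2,5], [3,5], [4,5]
  2-simplices (6): [0,2,4], [0,3,5], [0,4,5], [1,2,4], [1,2,5], [2,3,5]

giving chain groups C_0 ≅ Z^6, C_1 ≅ Z^12, C_2 ≅ Z^6.

The boundary map ∂_1: C_1 → C_0 is given by ∂[p,q] = [q] − [p].
As a 6×12 matrix over Z this has rank 5, with invariant factors (1,1,1,1,1).

The boundary map ∂_2: C_2 → C_1 acts by ∂[p,q,r] = [q,r] − [p,r] + [p,q]. For instance
  ∂[0,2,4] = [2,4] − [0,4] + [0,2],
  ∂[1,2,4] = [2,4] − [1,4] + [1,2].
This gives a 12×6 integer matrix of rank 6; reducing to Smith normal form yields diagonal entries (1,1,1,1,1,1).

Reading off H_k = ker ∂_k / im ∂_{k+1}:

  H_0: rank C_0 − rank ∂_1 = 6 − 5 = 1, and the invariant factors of ∂_1 are all 1, so H_0 ≅ Z.
  H_1: rank ker ∂_1 − rank ∂_2 = (12 − 5) − 6 = 1, and the invariant factors of ∂_2 are all 1, so H_1 ≅ Z.
  H_2: rank ker ∂_2 − rank ∂_3 = (6 − 6) − 0 = 0, and there is no ∂_3, so H_2 ≅ 0.

As a check, the Euler characteristic is 6 − 12 + 6 = 0, which agrees with 1 − 1 + 0 = 0.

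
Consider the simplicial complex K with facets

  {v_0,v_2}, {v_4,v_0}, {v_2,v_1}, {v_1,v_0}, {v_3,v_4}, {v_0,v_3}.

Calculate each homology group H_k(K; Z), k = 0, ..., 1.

Order the vertices as v_0 < v_1 < v_2 < v_3 < v_4. Listing each simplex with vertices in this order, K has dimension 1 with simplices:

  0-simplices (5): [v_0], [v_1], [v_2], [v_3], [v_4]
  1-simplices (6): [v_0,v_1], [v_0,v_2], [v_0,v_3], [v_0,v_4], [v_1,v_2], [v_3,v_4]

giving chain groups C_0 ≅ Z^5, C_1 ≅ Z^6.

Boundary ∂_1: C_1 → C_0 is given by ∂[p,q] = [q] − [p]. For instance
  ∂[v_3,v_4] = [v_4] − [v_3].
This gives a 5×6 integer matrix of rank 4; reducing to Smith normal form yields diagonal entries (1,1,1,1).

From H_k ≅ ker(∂_k) / im(∂_{k+1}) we obtain:

  H_0: rank C_0 − rank ∂_1 = 5 − 4 = 1, and the invariant factors of ∂_1 are all 1, so H_0 ≅ Z.
  H_1: rank ker ∂_1 − rank ∂_2 = (6 − 4) − 0 = 2, and there is no ∂_2, so H_1 ≅ Z^2.

As a check, the Euler characteristic is 5 − 6 = -1, which agrees with 1 − 2 = -1.

H_0 = Z,  H_1 = Z^2.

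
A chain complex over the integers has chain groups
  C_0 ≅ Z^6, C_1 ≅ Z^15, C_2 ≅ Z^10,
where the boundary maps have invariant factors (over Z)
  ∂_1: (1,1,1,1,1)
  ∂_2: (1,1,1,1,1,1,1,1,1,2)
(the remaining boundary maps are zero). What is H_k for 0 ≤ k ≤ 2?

H_0: b_0 = 6 − 0 − 5 = 1; torsion from ∂_1 factors > 1: none. So H_0 = Z.
H_1: b_1 = 15 − 5 − 10 = 0; torsion from ∂_2 factors > 1: [2]. So H_1 = Z/2.
H_2: b_2 = 10 − 10 − 0 = 0; torsion from ∂_3 factors > 1: none. So H_2 = 0.

H_0 = Z,  H_1 = Z/2,  H_2 = 0.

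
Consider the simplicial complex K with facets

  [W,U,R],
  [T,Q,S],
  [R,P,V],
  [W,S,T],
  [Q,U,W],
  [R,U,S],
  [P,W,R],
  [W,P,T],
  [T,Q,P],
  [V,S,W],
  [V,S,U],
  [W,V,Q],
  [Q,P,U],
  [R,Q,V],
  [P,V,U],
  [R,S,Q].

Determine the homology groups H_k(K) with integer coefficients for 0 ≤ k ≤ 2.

H_0 = Z,  H_1 = Z^2,  H_2 = Z.

K has 8 vertices, 24 edges, 16 triangles.
rank ∂_0 = 0, rank ∂_1 = 7 ⇒ b_0 = 8 − 0 − 7 = 1; all invariant factors of ∂_1 are 1 so no torsion. So H_0 = Z.
rank ∂_1 = 7, rank ∂_2 = 15 ⇒ b_1 = 24 − 7 − 15 = 2; all invariant factors of ∂_2 are 1 so no torsion. So H_1 = Z^2.
rank ∂_2 = 15, rank ∂_3 = 0 ⇒ b_2 = 16 − 15 − 0 = 1. So H_2 = Z.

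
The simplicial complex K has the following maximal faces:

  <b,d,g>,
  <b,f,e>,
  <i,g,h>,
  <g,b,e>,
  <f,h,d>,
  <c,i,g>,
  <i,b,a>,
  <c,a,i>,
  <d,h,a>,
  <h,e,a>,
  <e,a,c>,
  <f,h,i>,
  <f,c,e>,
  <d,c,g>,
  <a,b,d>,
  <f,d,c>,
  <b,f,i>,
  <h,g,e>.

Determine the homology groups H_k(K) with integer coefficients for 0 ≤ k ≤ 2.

H_0 = Z,  H_1 = Z^2,  H_2 = Z.

K has 9 vertices, 27 edges, 18 triangles.
rank ∂_0 = 0, rank ∂_1 = 8 ⇒ b_0 = 9 − 0 − 8 = 1; all invariant factors of ∂_1 are 1 so no torsion. So H_0 = Z.
rank ∂_1 = 8, rank ∂_2 = 17 ⇒ b_1 = 27 − 8 − 17 = 2; all invariant factors of ∂_2 are 1 so no torsion. So H_1 = Z^2.
rank ∂_2 = 17, rank ∂_3 = 0 ⇒ b_2 = 18 − 17 − 0 = 1. So H_2 = Z.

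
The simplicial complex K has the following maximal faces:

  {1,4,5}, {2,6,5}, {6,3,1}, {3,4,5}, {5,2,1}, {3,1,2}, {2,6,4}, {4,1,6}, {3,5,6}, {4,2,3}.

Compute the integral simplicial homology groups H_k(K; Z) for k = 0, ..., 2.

H_0 ≅ Z,  H_1 ≅ Z/2Z,  H_2 = 0.

Order the vertices as 1 < 2 < 3 < 4 < 5 < 6. Listing each simplex with vertices in this order, K has dimension 2 with simplices:

  0-simplices (6): [1], [2], [3], [4], [5], [6]
  1-simplices (15): [1,2], [1,3], [1,4], [1,5], [1,6], [2,3], [2,4], [2,5], [2,6], [3,4], [3,5], [3,6], [4,5], [4,6], [5,6]
  2-simplices (10): [1,2,3], [1,2,5], [1,3,6], [1,4,5], [1,4,6], [2,3,4], [2,4,6], [2,5,6], [3,4,5], [3,5,6]

Hence C_0 ≅ Z^6, C_1 ≅ Z^15, C_2 ≅ Z^10.

Boundary ∂_1: C_1 → C_0 is given by ∂[p,q] = [q] − [p]. For instance
  ∂[2,4] = [4] − [2].
The resulting 6×15 matrix has rank 5, and its Smith normal form has invariant factors (1,1,1,1,1).

The boundary map ∂_2: C_2 → C_1 acts by ∂[p,q,r] = [q,r] − [p,r] + [p,q]. For instance
  ∂[2,3,4] = [3,4] − [2,4] + [2,3],
  ∂[1,2,5] = [2,5] − [1,5] + [1,2].
This gives a 15×10 integer matrix of rank 10; reducing to Smith normal form yields diagonal entries (1,1,1,1,1,1,1,1,1,2).

Reading off H_k = ker ∂_k / im ∂_{k+1}:

  H_0: rank C_0 − rank ∂_1 = 6 − 5 = 1, and the invariant factors of ∂_1 are all 1, so H_0 = Z.
  H_1: rank ker ∂_1 − rank ∂_2 = (15 − 5) − 10 = 0, and ∂_2 has invariant factor 2 > 1, so H_1 = Z/2Z.
  H_2: rank ker ∂_2 − rank ∂_3 = (10 − 10) − 0 = 0, and there is no ∂_3, so H_2 = 0.

(K is a triangulation of the real projective plane RP^2.)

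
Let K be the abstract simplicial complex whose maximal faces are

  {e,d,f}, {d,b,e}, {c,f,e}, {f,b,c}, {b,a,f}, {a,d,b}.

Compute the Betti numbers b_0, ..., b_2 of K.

K has 6 vertices, 12 edges, 6 triangles.
rank ∂_0 = 0, rank ∂_1 = 5 ⇒ b_0 = 6 − 0 − 5 = 1; all invariant factors of ∂_1 are 1 so no torsion. So H_0 = Z.
rank ∂_1 = 5, rank ∂_2 = 6 ⇒ b_1 = 12 − 5 − 6 = 1; all invariant factors of ∂_2 are 1 so no torsion. So H_1 = Z.
rank ∂_2 = 6, rank ∂_3 = 0 ⇒ b_2 = 6 − 6 − 0 = 0. So H_2 = 0.

b_0 = 1, b_1 = 1, b_2 = 0.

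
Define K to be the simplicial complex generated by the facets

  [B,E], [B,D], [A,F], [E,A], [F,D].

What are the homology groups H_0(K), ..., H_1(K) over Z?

H_0 = Z,  H_1 = Z.

Take the total order A < B < D < E < F on the vertex set. Then K (dimension 1) consists of the simplices:

  0-simplices (5): A, B, D, E, F
  1-simplices (5): AE, AF, BD, BE, DF

giving chain groups C_0 ≅ Z^5, C_1 ≅ Z^5.

Boundary ∂_1: C_1 → C_0 sends each edge [p,q] (with p < q) to q − p.
This gives a 5×5 integer matrix of rank 4; reducing to Smith normal form yields diagonal entries (1,1,1,1).

Reading off H_k = ker ∂_k / im ∂_{k+1}:

  H_0: rank C_0 − rank ∂_1 = 5 − 4 = 1, and the invariant factors of ∂_1 are all 1, so H_0 = Z.
  H_1: rank ker ∂_1 − rank ∂_2 = (5 − 4) − 0 = 1, and there is no ∂_2, so H_1 = Z.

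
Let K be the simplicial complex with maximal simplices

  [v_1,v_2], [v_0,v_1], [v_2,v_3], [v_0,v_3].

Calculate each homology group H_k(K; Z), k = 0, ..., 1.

H_0 ≅ Z,  H_1 ≅ Z.

Take the total order v_0 < v_1 < v_2 < v_3 on the vertex set. Then K (dimension 1) consists of the simplices:

  0-simplices (4): [v_0], [v_1], [v_2], [v_3]
  1-simplices (4): [v_0,v_1], [v_0,v_3], [v_1,v_2], [v_2,v_3]

giving chain groups C_0 ≅ Z^4, C_1 ≅ Z^4.

∂_1: C_1 → C_0 sends each edge [p,q] (with p < q) to q − p. For instance
  ∂[v_0,v_1] = [v_1] − [v_0].
The resulting 4×4 matrix has rank 3, and its Smith normal form has invariant factors (1,1,1).

Reading off H_k = ker ∂_k / im ∂_{k+1}:

  H_0: rank C_0 − rank ∂_1 = 4 − 3 = 1, and the invariant factors of ∂_1 are all 1, so H_0 = Z.
  H_1: rank ker ∂_1 − rank ∂_2 = (4 − 3) − 0 = 1, and there is no ∂_2, so H_1 = Z.

As a check, the Euler characteristic is 4 − 4 = 0, which agrees with 1 − 1 = 0.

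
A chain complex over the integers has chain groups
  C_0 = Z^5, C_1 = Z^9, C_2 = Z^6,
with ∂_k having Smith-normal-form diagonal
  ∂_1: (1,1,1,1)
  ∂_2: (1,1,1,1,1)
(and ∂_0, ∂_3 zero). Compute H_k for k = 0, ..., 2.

H_0 = Z,  H_1 = 0,  H_2 = Z.

H_0: b_0 = 5 − 0 − 4 = 1; torsion from ∂_1 factors > 1: none. So H_0 = Z.
H_1: b_1 = 9 − 4 − 5 = 0; torsion from ∂_2 factors > 1: none. So H_1 = 0.
H_2: b_2 = 6 − 5 − 0 = 1; torsion from ∂_3 factors > 1: none. So H_2 = Z.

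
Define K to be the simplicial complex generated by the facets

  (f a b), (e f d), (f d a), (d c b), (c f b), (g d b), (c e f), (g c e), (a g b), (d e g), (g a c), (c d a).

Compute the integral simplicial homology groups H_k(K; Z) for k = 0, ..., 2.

H_0 = Z,  H_1 = Z/2,  H_2 = 0.

Order the vertices as a < b < c < d < e < f < g. Listing each simplex with vertices in this order, K has dimension 2 with simplices:

  0-simplices (7): a, b, c, d, e, f, g
  1-simplices (18): ab, ac, ad, af, ag, bc, bd, bf, bg, cd, ce, cf, cg, de, df, dg, ef, eg
  2-simplices (12): abf, abg, acd, acg, adf, bcd, bcf, bdg, cef, ceg, def, deg

so the chain groups are C_0 ≅ Z^7, C_1 ≅ Z^18, C_2 ≅ Z^12.

Boundary ∂_1: C_1 → C_0 maps an edge to its endpoints' difference, ∂[p,q] = q − p.
The 7×18 boundary matrix has rank 6 and Smith normal form diag(1,1,1,1,1,1).

The boundary map ∂_2: C_2 → C_1 acts by ∂[p,q,r] = [q,r] − [p,r] + [p,q]. For instance
  ∂bcd = cd − bd + bc,
  ∂adf = df − af + ad.
The 18×12 boundary matrix has rank 12 and Smith normal form diag(1,1,1,1,1,1,1,1,1,1,1,2).

Computing H_k = (kernel of ∂_k) / (image of ∂_{k+1}):

  H_0: rank C_0 − rank ∂_1 = 7 − 6 = 1, and the invariant factors of ∂_1 are all 1, so H_0 ≅ Z.
  H_1: rank ker ∂_1 − rank ∂_2 = (18 − 6) − 12 = 0, and ∂_2 has invariant factor 2 > 1, so H_1 ≅ Z/2.
  H_2: rank ker ∂_2 − rank ∂_3 = (12 − 12) − 0 = 0, and there is no ∂_3, so H_2 ≅ 0.

As a check, the Euler characteristic is 7 − 18 + 12 = 1, which agrees with 1 − 0 + 0 = 1.
(K is a triangulation of the real projective plane RP^2.)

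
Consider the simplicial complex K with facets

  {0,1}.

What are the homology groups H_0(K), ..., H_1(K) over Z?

Order the vertices as 0 < 1. Listing each simplex with vertices in this order, K has dimension 1 with simplices:

  0-simplices (2): [0], [1]
  1-simplices (1): [0,1]

Hence C_0 ≅ Z^2, C_1 ≅ Z^1.

Boundary ∂_1: C_1 → C_0 sends each edge [p,q] (with p < q) to q − p. For instance
  ∂[0,1] = [1] − [0].
The 2×1 boundary matrix has rank 1 and Smith normal form diag(1).

Computing H_k = (kernel of ∂_k) / (image of ∂_{k+1}):

  H_0: rank C_0 − rank ∂_1 = 2 − 1 = 1, and the invariant factors of ∂_1 are all 1, so H_0 ≅ Z.
  H_1: rank ker ∂_1 − rank ∂_2 = (1 − 1) − 0 = 0, and there is no ∂_2, so H_1 ≅ 0.

(K is a triangulation of the 1-simplex.)

H_0 = Z,  H_1 = 0.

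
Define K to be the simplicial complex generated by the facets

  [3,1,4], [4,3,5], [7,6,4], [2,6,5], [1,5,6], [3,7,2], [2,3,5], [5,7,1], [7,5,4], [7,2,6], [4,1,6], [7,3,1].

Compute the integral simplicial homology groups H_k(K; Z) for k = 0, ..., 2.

H_0 = Z,  H_1 = Z/2,  H_2 = 0.

K has 7 vertices, 18 edges, 12 triangles.
rank ∂_0 = 0, rank ∂_1 = 6 ⇒ b_0 = 7 − 0 − 6 = 1; all invariant factors of ∂_1 are 1 so no torsion. So H_0 = Z.
rank ∂_1 = 6, rank ∂_2 = 12 ⇒ b_1 = 18 − 6 − 12 = 0; ∂_2 has invariant factor(s) [2] giving torsion. So H_1 = Z/2.
rank ∂_2 = 12, rank ∂_3 = 0 ⇒ b_2 = 12 − 12 − 0 = 0. So H_2 = 0.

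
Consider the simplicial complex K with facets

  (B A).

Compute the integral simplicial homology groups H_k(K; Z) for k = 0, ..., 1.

H_0 = Z,  H_1 = 0.

Take the total order A < B on the vertex set. Then K (dimension 1) consists of the simplices:

  0-simplices (2): A, B
  1-simplices (1): AB

giving chain groups C_0 ≅ Z^2, C_1 ≅ Z^1.

The boundary map ∂_1: C_1 → C_0 sends each edge [p,q] (with p < q) to q − p. For instance
  ∂AB = B − A.
As a 2×1 matrix over Z this has rank 1, with invariant factors (1).

From H_k ≅ ker(∂_k) / im(∂_{k+1}) we obtain:

  H_0: rank C_0 − rank ∂_1 = 2 − 1 = 1, and the invariant factors of ∂_1 are all 1, so H_0 = Z.
  H_1: rank ker ∂_1 − rank ∂_2 = (1 − 1) − 0 = 0, and there is no ∂_2, so H_1 = 0.

(K is a triangulation of the 1-simplex.)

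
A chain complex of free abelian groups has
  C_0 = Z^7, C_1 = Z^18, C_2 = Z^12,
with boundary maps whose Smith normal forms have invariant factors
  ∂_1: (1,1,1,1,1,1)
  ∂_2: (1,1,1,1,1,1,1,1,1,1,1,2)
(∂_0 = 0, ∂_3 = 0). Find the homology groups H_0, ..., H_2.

H_0 ≅ Z,  H_1 ≅ Z/2,  H_2 = 0.

H_0: b_0 = 7 − 0 − 6 = 1; torsion from ∂_1 factors > 1: none. So H_0 ≅ Z.
H_1: b_1 = 18 − 6 − 12 = 0; torsion from ∂_2 factors > 1: [2]. So H_1 ≅ Z/2.
H_2: b_2 = 12 − 12 − 0 = 0; torsion from ∂_3 factors > 1: none. So H_2 ≅ 0.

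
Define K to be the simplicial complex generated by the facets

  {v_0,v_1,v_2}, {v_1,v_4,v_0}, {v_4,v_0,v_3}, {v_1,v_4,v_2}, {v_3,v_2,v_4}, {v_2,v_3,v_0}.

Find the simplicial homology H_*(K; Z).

H_0 = Z,  H_1 = 0,  H_2 = Z.

Take the total order v_0 < v_1 < v_2 < v_3 < v_4 on the vertex set. Then K (dimension 2) consists of the simplices:

  0-simplices (5): [v_0], [v_1], [v_2], [v_3], [v_4]
  1-simplices (9): [v_0,v_1], [v_0,v_2], [v_0,v_3], [v_0,v_4], [v_1,v_2], [v_1,v_4], [v_2,v_3], [v_2,v_4], [v_3,v_4]
  2-simplices (6): [v_0,v_1,v_2], [v_0,v_1,v_4], [v_0,v_2,v_3], [v_0,v_3,v_4], [v_1,v_2,v_4], [v_2,v_3,v_4]

so the chain groups are C_0 ≅ Z^5, C_1 ≅ Z^9, C_2 ≅ Z^6.

The boundary map ∂_1: C_1 → C_0 maps an edge to its endpoints' difference, ∂[p,q] = q − p.
As a 5×9 matrix over Z this has rank 4, with invariant factors (1,1,1,1).

∂_2: C_2 → C_1 acts by ∂[p,q,r] = [q,r] − [p,r] + [p,q]. For instance
  ∂[v_0,v_2,v_3] = [v_2,v_3] − [v_0,v_3] + [v_0,v_2],
  ∂[v_0,v_1,v_4] = [v_1,v_4] − [v_0,v_4] + [v_0,v_1].
This gives a 9×6 integer matrix of rank 5; reducing to Smith normal form yields diagonal entries (1,1,1,1,1).

Reading off H_k = ker ∂_k / im ∂_{k+1}:

  H_0: rank C_0 − rank ∂_1 = 5 − 4 = 1, and the invariant factors of ∂_1 are all 1, so H_0 ≅ Z.
  H_1: rank ker ∂_1 − rank ∂_2 = (9 − 4) − 5 = 0, and the invariant factors of ∂_2 are all 1, so H_1 ≅ 0.
  H_2: rank ker ∂_2 − rank ∂_3 = (6 − 5) − 0 = 1, and there is no ∂_3, so H_2 ≅ Z.

As a check, the Euler characteristic is 5 − 9 + 6 = 2, which agrees with 1 − 0 + 1 = 2.
(K is a triangulation of the 2-sphere S^2.)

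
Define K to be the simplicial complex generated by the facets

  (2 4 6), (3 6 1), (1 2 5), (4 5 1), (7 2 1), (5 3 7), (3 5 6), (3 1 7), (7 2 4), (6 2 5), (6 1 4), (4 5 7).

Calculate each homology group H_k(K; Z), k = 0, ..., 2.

Take the total order 1 < 2 < 3 < 4 < 5 < 6 < 7 on the vertex set. Then K (dimension 2) consists of the simplices:

  0-simplices (7): [1], [2], [3], [4], [5], [6], [7]
  1-simplices (18): [1,2], [1,3], [1,4], [1,5], [1,6], [1,7], [2,4], [2,5], [2,6], [2,7], [3,5], [3,6], [3,7], [4,5], [4,6], [4,7], [5,6], [5,7]
  2-simplices (12): [1,2,5], [1,2,7], [1,3,6], [1,3,7], [1,4,5], [1,4,6], [2,4,6], [2,4,7], [2,5,6], [3,5,6], [3,5,7], [4,5,7]

so the chain groups are C_0 ≅ Z^7, C_1 ≅ Z^18, C_2 ≅ Z^12.

∂_1: C_1 → C_0 sends each edge [p,q] (with p < q) to q − p. For instance
  ∂[2,4] = [4] − [2].
This gives a 7×18 integer matrix of rank 6; reducing to Smith normal form yields diagonal entries (1,1,1,1,1,1).

The boundary map ∂_2: C_2 → C_1 sends each 2-simplex [p,q,r] to [q,r] − [p,r] + [p,q]. For instance
  ∂[3,5,7] = [5,7] − [3,7] + [3,5],
  ∂[1,2,5] = [2,5] − [1,5] + [1,2].
The 18×12 boundary matrix has rank 12 and Smith normal form diag(1,1,1,1,1,1,1,1,1,1,1,2).

Now H_k = ker ∂_k / im ∂_{k+1}, so:

  H_0: rank C_0 − rank ∂_1 = 7 − 6 = 1, and the invariant factors of ∂_1 are all 1, so H_0 ≅ Z.
  H_1: rank ker ∂_1 − rank ∂_2 = (18 − 6) − 12 = 0, and ∂_2 has invariant factor 2 > 1, so H_1 ≅ Z/2.
  H_2: rank ker ∂_2 − rank ∂_3 = (12 − 12) − 0 = 0, and there is no ∂_3, so H_2 ≅ 0.

As a check, the Euler characteristic is 7 − 18 + 12 = 1, which agrees with 1 − 0 + 0 = 1.
(K is a triangulation of the real projective plane RP^2.)

H_0 ≅ Z,  H_1 ≅ Z/2,  H_2 = 0.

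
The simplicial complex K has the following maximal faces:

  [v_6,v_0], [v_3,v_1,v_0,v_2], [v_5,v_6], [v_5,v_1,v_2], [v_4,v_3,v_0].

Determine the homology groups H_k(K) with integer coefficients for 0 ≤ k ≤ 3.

K has 7 vertices, 12 edges, 6 triangles, 1 3-simplex.
rank ∂_0 = 0, rank ∂_1 = 6 ⇒ b_0 = 7 − 0 − 6 = 1; all invariant factors of ∂_1 are 1 so no torsion. So H_0 ≅ Z.
rank ∂_1 = 6, rank ∂_2 = 5 ⇒ b_1 = 12 − 6 − 5 = 1; all invariant factors of ∂_2 are 1 so no torsion. So H_1 ≅ Z.
rank ∂_2 = 5, rank ∂_3 = 1 ⇒ b_2 = 6 − 5 − 1 = 0; all invariant factors of ∂_3 are 1 so no torsion. So H_2 ≅ 0.
rank ∂_3 = 1, rank ∂_4 = 0 ⇒ b_3 = 1 − 1 − 0 = 0. So H_3 ≅ 0.

H_0 ≅ Z,  H_1 ≅ Z,  H_2 = 0,  H_3 = 0.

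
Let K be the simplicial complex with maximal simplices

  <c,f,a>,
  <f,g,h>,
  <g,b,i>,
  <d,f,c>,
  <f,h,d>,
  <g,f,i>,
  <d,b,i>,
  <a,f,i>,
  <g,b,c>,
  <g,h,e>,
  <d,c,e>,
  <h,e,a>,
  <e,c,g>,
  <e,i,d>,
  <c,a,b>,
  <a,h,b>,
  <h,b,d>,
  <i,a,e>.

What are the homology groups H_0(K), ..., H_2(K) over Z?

H_0 ≅ Z,  H_1 ≅ Z^2,  H_2 ≅ Z.

K has 9 vertices, 27 edges, 18 triangles.
rank ∂_0 = 0, rank ∂_1 = 8 ⇒ b_0 = 9 − 0 − 8 = 1; all invariant factors of ∂_1 are 1 so no torsion. So H_0 ≅ Z.
rank ∂_1 = 8, rank ∂_2 = 17 ⇒ b_1 = 27 − 8 − 17 = 2; all invariant factors of ∂_2 are 1 so no torsion. So H_1 ≅ Z^2.
rank ∂_2 = 17, rank ∂_3 = 0 ⇒ b_2 = 18 − 17 − 0 = 1. So H_2 ≅ Z.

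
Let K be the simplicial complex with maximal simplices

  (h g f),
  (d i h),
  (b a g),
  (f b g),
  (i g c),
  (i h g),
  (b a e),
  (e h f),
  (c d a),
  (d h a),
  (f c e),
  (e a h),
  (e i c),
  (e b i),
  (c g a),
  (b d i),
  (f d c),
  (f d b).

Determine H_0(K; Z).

H_0 = Z.

K has 9 vertices, 27 edges, 18 triangles.
rank ∂_0 = 0, rank ∂_1 = 8 ⇒ b_0 = 9 − 0 − 8 = 1; all invariant factors of ∂_1 are 1 so no torsion. So H_0 = Z.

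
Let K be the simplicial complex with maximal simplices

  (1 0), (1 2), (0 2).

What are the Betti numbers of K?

Take the total order 0 < 1 < 2 on the vertex set. Then K (dimension 1) consists of the simplices:

  0-simplices (3): [0], [1], [2]
  1-simplices (3): [0,1], [0,2], [1,2]

so the chain groups are C_0 ≅ Z^3, C_1 ≅ Z^3.

∂_1: C_1 → C_0 sends each edge [p,q] (with p < q) to q − p.
The resulting 3×3 matrix has rank 2, and its Smith normal form has invariant factors (1,1).

Computing H_k = (kernel of ∂_k) / (image of ∂_{k+1}):

  H_0: rank C_0 − rank ∂_1 = 3 − 2 = 1, and the invariant factors of ∂_1 are all 1, so H_0 ≅ Z.
  H_1: rank ker ∂_1 − rank ∂_2 = (3 − 2) − 0 = 1, and there is no ∂_2, so H_1 ≅ Z.

Hence the Betti numbers are b_0 = 1, b_1 = 1.

b_0 = 1, b_1 = 1.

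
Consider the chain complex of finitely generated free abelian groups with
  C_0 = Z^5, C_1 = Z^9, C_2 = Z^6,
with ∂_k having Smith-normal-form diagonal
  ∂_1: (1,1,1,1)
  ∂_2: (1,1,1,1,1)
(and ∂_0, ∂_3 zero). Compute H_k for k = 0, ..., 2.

H_0 = Z,  H_1 = 0,  H_2 = Z.

H_0: b_0 = 5 − 0 − 4 = 1; torsion from ∂_1 factors > 1: none. So H_0 = Z.
H_1: b_1 = 9 − 4 − 5 = 0; torsion from ∂_2 factors > 1: none. So H_1 = 0.
H_2: b_2 = 6 − 5 − 0 = 1; torsion from ∂_3 factors > 1: none. So H_2 = Z.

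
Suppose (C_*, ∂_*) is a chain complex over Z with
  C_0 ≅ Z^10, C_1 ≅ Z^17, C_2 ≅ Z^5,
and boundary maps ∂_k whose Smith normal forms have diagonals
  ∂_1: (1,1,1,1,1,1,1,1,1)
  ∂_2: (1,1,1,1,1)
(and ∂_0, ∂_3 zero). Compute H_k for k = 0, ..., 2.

H_0: b_0 = 10 − 0 − 9 = 1; torsion from ∂_1 factors > 1: none. So H_0 = Z.
H_1: b_1 = 17 − 9 − 5 = 3; torsion from ∂_2 factors > 1: none. So H_1 = Z^3.
H_2: b_2 = 5 − 5 − 0 = 0; torsion from ∂_3 factors > 1: none. So H_2 = 0.

H_0 = Z,  H_1 = Z^3,  H_2 = 0.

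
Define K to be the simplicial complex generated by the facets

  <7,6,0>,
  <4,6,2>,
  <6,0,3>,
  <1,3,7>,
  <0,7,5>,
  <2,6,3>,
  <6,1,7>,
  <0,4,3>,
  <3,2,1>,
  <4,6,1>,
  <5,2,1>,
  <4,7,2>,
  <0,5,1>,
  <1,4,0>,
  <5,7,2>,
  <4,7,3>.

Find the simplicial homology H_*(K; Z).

H_0 ≅ Z,  H_1 ≅ Z^2,  H_2 ≅ Z.

Order the vertices as 0 < 1 < 2 < 3 < 4 < 5 < 6 < 7. Listing each simplex with vertices in this order, K has dimension 2 with simplices:

  0-simplices (8): [0], [1], [2], [3], [4], [5], [6], [7]
  1-simplices (24): (24 of them)
  2-simplices (16): [0,1,4], [0,1,5], [0,3,4], [0,3,6], [0,5,7], [0,6,7], [1,2,3], [1,2,5], [1,3,7], [1,4,6], [1,6,7], [2,3,6], [2,4,6], [2,4,7], [2,5,7], [3,4,7]

so the chain groups are C_0 ≅ Z^8, C_1 ≅ Z^24, C_2 ≅ Z^16.

Boundary ∂_1: C_1 → C_0 maps an edge to its endpoints' difference, ∂[p,q] = q − p.
The resulting 8×24 matrix has rank 7, and its Smith normal form has invariant factors (1,1,1,1,1,1,1).

Boundary ∂_2: C_2 → C_1 acts by ∂[p,q,r] = [q,r] − [p,r] + [p,q]. For instance
  ∂[1,2,5] = [2,5] − [1,5] + [1,2],
  ∂[0,1,4] = [1,4] − [0,4] + [0,1].
As a 24×16 matrix over Z this has rank 15, with invariant factors (1,1,1,1,1,1,1,1,1,1,1,1,1,1,1).

Now H_k = ker ∂_k / im ∂_{k+1}, so:

  H_0: rank C_0 − rank ∂_1 = 8 − 7 = 1, and the invariant factors of ∂_1 are all 1, so H_0 = Z.
  H_1: rank ker ∂_1 − rank ∂_2 = (24 − 7) − 15 = 2, and the invariant factors of ∂_2 are all 1, so H_1 = Z^2.
  H_2: rank ker ∂_2 − rank ∂_3 = (16 − 15) − 0 = 1, and there is no ∂_3, so H_2 = Z.

(K is a triangulation of the torus T^2.)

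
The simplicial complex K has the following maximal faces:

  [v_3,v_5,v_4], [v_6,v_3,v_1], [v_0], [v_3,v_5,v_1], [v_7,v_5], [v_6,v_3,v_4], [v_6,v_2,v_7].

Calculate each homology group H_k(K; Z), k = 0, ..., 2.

H_0 = Z^2,  H_1 = Z,  H_2 = 0.

Take the total order v_0 < v_1 < v_2 < v_3 < v_4 < v_5 < v_6 < v_7 on the vertex set. Then K (dimension 2) consists of the simplices:

  0-simplices (8): [v_0], [v_1], [v_2], [v_3], [v_4], [v_5], [v_6], [v_7]
  1-simplices (12): [v_1,v_3], [v_1,v_5], [v_1,v_6], [v_2,v_6], [v_2,v_7], [v_3,v_4], [v_3,v_5], [v_3,v_6], [v_4,v_5], [v_4,v_6], [v_5,v_7], [v_6,v_7]
  2-simplices (5): [v_1,v_3,v_5], [v_1,v_3,v_6], [v_2,v_6,v_7], [v_3,v_4,v_5], [v_3,v_4,v_6]

Hence C_0 ≅ Z^8, C_1 ≅ Z^12, C_2 ≅ Z^5.

Boundary ∂_1: C_1 → C_0 sends each edge [p,q] (with p < q) to q − p. For instance
  ∂[v_2,v_6] = [v_6] − [v_2].
The 8×12 boundary matrix has rank 6 and Smith normal form diag(1,1,1,1,1,1).

∂_2: C_2 → C_1 acts by ∂[p,q,r] = [q,r] − [p,r] + [p,q]. For instance
  ∂[v_3,v_4,v_5] = [v_4,v_5] − [v_3,v_5] + [v_3,v_4],
  ∂[v_1,v_3,v_5] = [v_3,v_5] − [v_1,v_5] + [v_1,v_3].
As a 12×5 matrix over Z this has rank 5, with invariant factors (1,1,1,1,1).

Computing H_k = (kernel of ∂_k) / (image of ∂_{k+1}):

  H_0: rank C_0 − rank ∂_1 = 8 − 6 = 2, and the invariant factors of ∂_1 are all 1, so H_0 = Z^2.
  H_1: rank ker ∂_1 − rank ∂_2 = (12 − 6) − 5 = 1, and the invariant factors of ∂_2 are all 1, so H_1 = Z.
  H_2: rank ker ∂_2 − rank ∂_3 = (5 − 5) − 0 = 0, and there is no ∂_3, so H_2 = 0.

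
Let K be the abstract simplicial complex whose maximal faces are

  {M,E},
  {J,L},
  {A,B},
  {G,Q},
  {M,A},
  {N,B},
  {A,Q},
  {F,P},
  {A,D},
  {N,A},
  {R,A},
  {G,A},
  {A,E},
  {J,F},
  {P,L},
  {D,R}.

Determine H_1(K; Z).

H_1 ≅ Z^5.

We work with the vertex ordering A < B < D < E < F < G < J < L < M < N < P < Q < R. The simplices of K, each written with vertices in increasing order, are:

  0-simplices (13): A, B, D, E, F, G, J, L, M, N, P, Q, R
  1-simplices (16): AB, AD, AE, AG, AM, AN, AQ, AR, BN, DR, EM, FJ, FP, GQ, JL, LP

so the chain groups are C_0 ≅ Z^13, C_1 ≅ Z^16.

The boundary map ∂_1: C_1 → C_0 is given by ∂[p,q] = [q] − [p].
This gives a 13×16 integer matrix of rank 11; reducing to Smith normal form yields diagonal entries (1,1,1,1,1,1,1,1,1,1,1).

Now H_k = ker ∂_k / im ∂_{k+1}, so:

  H_1: rank ker ∂_1 − rank ∂_2 = (16 − 11) − 0 = 5, and there is no ∂_2, so H_1 ≅ Z^5.

(K is a triangulation of the disjoint union of the circle S^1 and a wedge of 4 circles.)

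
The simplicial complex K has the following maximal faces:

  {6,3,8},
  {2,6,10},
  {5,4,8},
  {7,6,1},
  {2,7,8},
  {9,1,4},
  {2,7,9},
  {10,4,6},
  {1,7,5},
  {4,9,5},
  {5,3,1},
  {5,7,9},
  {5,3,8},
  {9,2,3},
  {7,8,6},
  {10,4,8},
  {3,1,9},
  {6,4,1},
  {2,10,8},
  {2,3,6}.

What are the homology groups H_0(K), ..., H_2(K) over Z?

Fix the vertex order 1 < 2 < 3 < 4 < 5 < 6 < 7 < 8 < 9 < 10 and write every simplex with vertices in increasing order. Then dim K = 2 and the simplices of K are:

  0-simplices (10): [1], [2], [3], [4], [5], [6], [7], [8], [9], [10]
  1-simplices (30): (30 of them)
  2-simplices (20): (20 of them)

giving chain groups C_0 ≅ Z^10, C_1 ≅ Z^30, C_2 ≅ Z^20.

Boundary ∂_1: C_1 → C_0 sends each edge [p,q] (with p < q) to q − p.
The 10×30 boundary matrix has rank 9 and Smith normal form diag(1,1,1,1,1,1,1,1,1).

∂_2: C_2 → C_1 acts by ∂[p,q,r] = [q,r] − [p,r] + [p,q]. For instance
  ∂[1,4,9] = [4,9] − [1,9] + [1,4],
  ∂[6,7,8] = [7,8] − [6,8] + [6,7].
The 30×20 boundary matrix has rank 20 and Smith normal form diag(1,1,1,1,1,1,1,1,1,1,1,1,1,1,1,1,1,1,1,2).

From H_k ≅ ker(∂_k) / im(∂_{k+1}) we obtain:

  H_0: rank C_0 − rank ∂_1 = 10 − 9 = 1, and the invariant factors of ∂_1 are all 1, so H_0 ≅ Z.
  H_1: rank ker ∂_1 − rank ∂_2 = (30 − 9) − 20 = 1, and ∂_2 has invariant factor 2 > 1, so H_1 ≅ Z ⊕ Z_2.
  H_2: rank ker ∂_2 − rank ∂_3 = (20 − 20) − 0 = 0, and there is no ∂_3, so H_2 ≅ 0.

H_0 = Z,  H_1 = Z ⊕ Z_2,  H_2 = 0.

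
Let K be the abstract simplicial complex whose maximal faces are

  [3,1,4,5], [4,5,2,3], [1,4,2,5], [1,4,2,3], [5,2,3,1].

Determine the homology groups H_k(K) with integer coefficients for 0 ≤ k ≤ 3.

Fix the vertex order 1 < 2 < 3 < 4 < 5 and write every simplex with vertices in increasing order. Then dim K = 3 and the simplices of K are:

  0-simplices (5): [1], [2], [3], [4], [5]
  1-simplices (10): [1,2], [1,3], [1,4], [1,5], [2,3], [2,4], [2,5], [3,4], [3,5], [4,5]
  2-simplices (10): [1,2,3], [1,2,4], [1,2,5], [1,3,4], [1,3,5], [1,4,5], [2,3,4], [2,3,5], [2,4,5], [3,4,5]
  3-simplices (5): [1,2,3,4], [1,2,3,5], [1,2,4,5], [1,3,4,5], [2,3,4,5]

Hence C_0 ≅ Z^5, C_1 ≅ Z^10, C_2 ≅ Z^10, C_3 ≅ Z^5.

The boundary map ∂_1: C_1 → C_0 sends each edge [p,q] (with p < q) to q − p.
The resulting 5×10 matrix has rank 4, and its Smith normal form has invariant factors (1,1,1,1).

Boundary ∂_2: C_2 → C_1 acts by ∂[p,q,r] = [q,r] − [p,r] + [p,q]. For instance
  ∂[3,4,5] = [4,5] − [3,5] + [3,4],
  ∂[2,4,5] = [4,5] − [2,5] + [2,4].
The 10×10 boundary matrix has rank 6 and Smith normal form diag(1,1,1,1,1,1).

Boundary ∂_3: C_3 → C_2 sends each 3-simplex σ to the alternating sum Σ_i (−1)^i (σ with its i-th vertex removed). For instance
  ∂[2,3,4,5] = [3,4,5] − [2,4,5] + [2,3,5] − [2,3,4],
  ∂[1,2,3,5] = [2,3,5] − [1,3,5] + [1,2,5] − [1,2,3].
The resulting 10×5 matrix has rank 4, and its Smith normal form has invariant factors (1,1,1,1).

Reading off H_k = ker ∂_k / im ∂_{k+1}:

  H_0: rank C_0 − rank ∂_1 = 5 − 4 = 1, and the invariant factors of ∂_1 are all 1, so H_0 ≅ Z.
  H_1: rank ker ∂_1 − rank ∂_2 = (10 − 4) − 6 = 0, and the invariant factors of ∂_2 are all 1, so H_1 ≅ 0.
  H_2: rank ker ∂_2 − rank ∂_3 = (10 − 6) − 4 = 0, and the invariant factors of ∂_3 are all 1, so H_2 ≅ 0.
  H_3: rank ker ∂_3 − rank ∂_4 = (5 − 4) − 0 = 1, and there is no ∂_4, so H_3 ≅ Z.

(K is a triangulation of the 3-sphere S^3.)

H_0 = Z,  H_1 = 0,  H_2 = 0,  H_3 = Z.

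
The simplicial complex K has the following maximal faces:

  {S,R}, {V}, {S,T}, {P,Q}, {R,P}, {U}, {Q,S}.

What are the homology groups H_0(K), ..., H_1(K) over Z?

H_0 = Z^3,  H_1 = Z.

Fix the vertex order P < Q < R < S < T < U < V and write every simplex with vertices in increasing order. Then dim K = 1 and the simplices of K are:

  0-simplices (7): P, Q, R, S, T, U, V
  1-simplices (5): PQ, PR, QS, RS, ST

Hence C_0 ≅ Z^7, C_1 ≅ Z^5.

Boundary ∂_1: C_1 → C_0 sends each edge [p,q] (with p < q) to q − p.
The 7×5 boundary matrix has rank 4 and Smith normal form diag(1,1,1,1).

Now H_k = ker ∂_k / im ∂_{k+1}, so:

  H_0: rank C_0 − rank ∂_1 = 7 − 4 = 3, and the invariant factors of ∂_1 are all 1, so H_0 = Z^3.
  H_1: rank ker ∂_1 − rank ∂_2 = (5 − 4) − 0 = 1, and there is no ∂_2, so H_1 = Z.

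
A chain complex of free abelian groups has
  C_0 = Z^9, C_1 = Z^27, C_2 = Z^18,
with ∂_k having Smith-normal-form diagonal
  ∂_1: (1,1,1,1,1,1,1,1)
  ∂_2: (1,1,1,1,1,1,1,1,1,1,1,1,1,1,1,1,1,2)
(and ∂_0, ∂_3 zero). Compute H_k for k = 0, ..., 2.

H_0: b_0 = 9 − 0 − 8 = 1; torsion from ∂_1 factors > 1: none. So H_0 ≅ Z.
H_1: b_1 = 27 − 8 − 18 = 1; torsion from ∂_2 factors > 1: [2]. So H_1 ≅ Z ⊕ Z/2Z.
H_2: b_2 = 18 − 18 − 0 = 0; torsion from ∂_3 factors > 1: none. So H_2 ≅ 0.

H_0 ≅ Z,  H_1 ≅ Z ⊕ Z/2Z,  H_2 = 0.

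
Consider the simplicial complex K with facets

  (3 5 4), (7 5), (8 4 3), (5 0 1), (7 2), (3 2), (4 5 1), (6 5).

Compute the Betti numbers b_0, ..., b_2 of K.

b_0 = 1, b_1 = 1, b_2 = 0.

K has 9 vertices, 13 edges, 4 triangles.
rank ∂_0 = 0, rank ∂_1 = 8 ⇒ b_0 = 9 − 0 − 8 = 1; all invariant factors of ∂_1 are 1 so no torsion. So H_0 = Z.
rank ∂_1 = 8, rank ∂_2 = 4 ⇒ b_1 = 13 − 8 − 4 = 1; all invariant factors of ∂_2 are 1 so no torsion. So H_1 = Z.
rank ∂_2 = 4, rank ∂_3 = 0 ⇒ b_2 = 4 − 4 − 0 = 0. So H_2 = 0.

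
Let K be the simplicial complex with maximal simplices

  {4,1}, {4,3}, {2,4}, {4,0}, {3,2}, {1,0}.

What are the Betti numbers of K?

b_0 = 1, b_1 = 2.

Fix the vertex order 0 < 1 < 2 < 3 < 4 and write every simplex with vertices in increasing order. Then dim K = 1 and the simplices of K are:

  0-simplices (5): [0], [1], [2], [3], [4]
  1-simplices (6): [0,1], [0,4], [1,4], [2,3], [2,4], [3,4]

giving chain groups C_0 ≅ Z^5, C_1 ≅ Z^6.

∂_1: C_1 → C_0 sends each edge [p,q] (with p < q) to q − p. For instance
  ∂[0,4] = [4] − [0].
The 5×6 boundary matrix has rank 4 and Smith normal form diag(1,1,1,1).

Now H_k = ker ∂_k / im ∂_{k+1}, so:

  H_0: rank C_0 − rank ∂_1 = 5 − 4 = 1, and the invariant factors of ∂_1 are all 1, so H_0 = Z.
  H_1: rank ker ∂_1 − rank ∂_2 = (6 − 4) − 0 = 2, and there is no ∂_2, so H_1 = Z^2.

Hence the Betti numbers are b_0 = 1, b_1 = 2.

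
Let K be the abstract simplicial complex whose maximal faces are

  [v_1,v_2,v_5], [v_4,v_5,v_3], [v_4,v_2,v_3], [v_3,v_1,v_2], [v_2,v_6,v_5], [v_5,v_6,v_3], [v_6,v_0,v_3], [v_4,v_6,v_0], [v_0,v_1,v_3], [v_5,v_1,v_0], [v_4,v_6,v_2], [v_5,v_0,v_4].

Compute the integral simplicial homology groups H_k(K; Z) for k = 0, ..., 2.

K has 7 vertices, 18 edges, 12 triangles.
rank ∂_0 = 0, rank ∂_1 = 6 ⇒ b_0 = 7 − 0 − 6 = 1; all invariant factors of ∂_1 are 1 so no torsion. So H_0 = Z.
rank ∂_1 = 6, rank ∂_2 = 12 ⇒ b_1 = 18 − 6 − 12 = 0; ∂_2 has invariant factor(s) [2] giving torsion. So H_1 = Z/2Z.
rank ∂_2 = 12, rank ∂_3 = 0 ⇒ b_2 = 12 − 12 − 0 = 0. So H_2 = 0.

H_0 ≅ Z,  H_1 ≅ Z/2Z,  H_2 = 0.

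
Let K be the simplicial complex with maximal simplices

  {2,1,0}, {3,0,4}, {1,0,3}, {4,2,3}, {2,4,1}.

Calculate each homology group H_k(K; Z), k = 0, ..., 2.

Take the total order 0 < 1 < 2 < 3 < 4 on the vertex set. Then K (dimension 2) consists of the simplices:

  0-simplices (5): [0], [1], [2], [3], [4]
  1-simplices (10): [0,1], [0,2], [0,3], [0,4], [1,2], [1,3], [1,4], [2,3], [2,4], [3,4]
  2-simplices (5): [0,1,2], [0,1,3], [0,3,4], [1,2,4], [2,3,4]

giving chain groups C_0 ≅ Z^5, C_1 ≅ Z^10, C_2 ≅ Z^5.

∂_1: C_1 → C_0 sends each edge [p,q] (with p < q) to q − p. For instance
  ∂[1,2] = [2] − [1].
The 5×10 boundary matrix has rank 4 and Smith normal form diag(1,1,1,1).

Boundary ∂_2: C_2 → C_1 acts by ∂[p,q,r] = [q,r] − [p,r] + [p,q]. For instance
  ∂[0,1,3] = [1,3] − [0,3] + [0,1],
  ∂[0,1,2] = [1,2] − [0,2] + [0,1].
The 10×5 boundary matrix has rank 5 and Smith normal form diag(1,1,1,1,1).

From H_k ≅ ker(∂_k) / im(∂_{k+1}) we obtain:

  H_0: rank C_0 − rank ∂_1 = 5 − 4 = 1, and the invariant factors of ∂_1 are all 1, so H_0 ≅ Z.
  H_1: rank ker ∂_1 − rank ∂_2 = (10 − 4) − 5 = 1, and the invariant factors of ∂_2 are all 1, so H_1 ≅ Z.
  H_2: rank ker ∂_2 − rank ∂_3 = (5 − 5) − 0 = 0, and there is no ∂_3, so H_2 ≅ 0.

H_0 = Z,  H_1 = Z,  H_2 = 0.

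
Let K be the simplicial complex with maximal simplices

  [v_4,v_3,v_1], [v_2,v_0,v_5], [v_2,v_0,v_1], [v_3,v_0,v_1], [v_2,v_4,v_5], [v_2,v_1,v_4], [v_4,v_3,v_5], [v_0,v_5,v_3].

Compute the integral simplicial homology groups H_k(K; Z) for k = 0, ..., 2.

H_0 = Z,  H_1 = 0,  H_2 = Z.

Order the vertices as v_0 < v_1 < v_2 < v_3 < v_4 < v_5. Listing each simplex with vertices in this order, K has dimension 2 with simplices:

  0-simplices (6): [v_0], [v_1], [v_2], [v_3], [v_4], [v_5]
  1-simplices (12): [v_0,v_1], [v_0,v_2], [v_0,v_3], [v_0,v_5], [v_1,v_2], [v_1,v_3], [v_1,v_4], [v_2,v_4], [v_2,v_5], [v_3,v_4], [v_3,v_5], [v_4,v_5]
  2-simplices (8): [v_0,v_1,v_2], [v_0,v_1,v_3], [v_0,v_2,v_5], [v_0,v_3,v_5], [v_1,v_2,v_4], [v_1,v_3,v_4], [v_2,v_4,v_5], [v_3,v_4,v_5]

giving chain groups C_0 ≅ Z^6, C_1 ≅ Z^12, C_2 ≅ Z^8.

The boundary map ∂_1: C_1 → C_0 sends each edge [p,q] (with p < q) to q − p. For instance
  ∂[v_2,v_4] = [v_4] − [v_2].
This gives a 6×12 integer matrix of rank 5; reducing to Smith normal form yields diagonal entries (1,1,1,1,1).

The boundary map ∂_2: C_2 → C_1 sends each 2-simplex [p,q,r] to [q,r] − [p,r] + [p,q]. For instance
  ∂[v_0,v_1,v_3] = [v_1,v_3] − [v_0,v_3] + [v_0,v_1],
  ∂[v_0,v_2,v_5] = [v_2,v_5] − [v_0,v_5] + [v_0,v_2].
The resulting 12×8 matrix has rank 7, and its Smith normal form has invariant factors (1,1,1,1,1,1,1).

Computing H_k = (kernel of ∂_k) / (image of ∂_{k+1}):

  H_0: rank C_0 − rank ∂_1 = 6 − 5 = 1, and the invariant factors of ∂_1 are all 1, so H_0 ≅ Z.
  H_1: rank ker ∂_1 − rank ∂_2 = (12 − 5) − 7 = 0, and the invariant factors of ∂_2 are all 1, so H_1 ≅ 0.
  H_2: rank ker ∂_2 − rank ∂_3 = (8 − 7) − 0 = 1, and there is no ∂_3, so H_2 ≅ Z.

As a check, the Euler characteristic is 6 − 12 + 8 = 2, which agrees with 1 − 0 + 1 = 2.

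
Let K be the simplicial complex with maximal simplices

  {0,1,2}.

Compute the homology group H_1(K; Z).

Order the vertices as 0 < 1 < 2. Listing each simplex with vertices in this order, K has dimension 2 with simplices:

  0-simplices (3): [0], [1], [2]
  1-simplices (3): [0,1], [0,2], [1,2]
  2-simplices (1): [0,1,2]

giving chain groups C_0 ≅ Z^3, C_1 ≅ Z^3, C_2 ≅ Z^1.

Boundary ∂_1: C_1 → C_0 sends each edge [p,q] (with p < q) to q − p. For instance
  ∂[0,2] = [2] − [0].
As a 3×3 matrix over Z this has rank 2, with invariant factors (1,1).

Boundary ∂_2: C_2 → C_1 acts by ∂[p,q,r] = [q,r] − [p,r] + [p,q]. For instance
  ∂[0,1,2] = [1,2] − [0,2] + [0,1].
The 3×1 boundary matrix has rank 1 and Smith normal form diag(1).

Reading off H_k = ker ∂_k / im ∂_{k+1}:

  H_1: rank ker ∂_1 − rank ∂_2 = (3 − 2) − 1 = 0, and the invariant factors of ∂_2 are all 1, so H_1 ≅ 0.

(K is a triangulation of the 2-simplex.)

H_1 = 0.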